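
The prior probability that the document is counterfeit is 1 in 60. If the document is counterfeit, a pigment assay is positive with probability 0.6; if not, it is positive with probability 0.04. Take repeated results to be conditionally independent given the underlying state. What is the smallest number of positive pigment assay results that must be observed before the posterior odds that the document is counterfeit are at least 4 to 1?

3

Prior odds = (1/60)/(59/60) = 1/59.
Likelihood ratio of a positive = 0.6/0.04 = 15.
Target odds = 4.
Require 15ⁿ ≥ 4 ÷ (1/59) = 236.
15² = 225 falls short of 236 but 15³ = 3375 reaches it, so n = 3.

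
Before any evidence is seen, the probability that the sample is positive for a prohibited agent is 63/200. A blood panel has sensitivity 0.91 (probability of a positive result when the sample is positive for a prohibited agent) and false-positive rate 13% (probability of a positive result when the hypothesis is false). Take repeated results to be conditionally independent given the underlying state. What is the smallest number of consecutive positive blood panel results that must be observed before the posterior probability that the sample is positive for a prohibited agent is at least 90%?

2

Prior odds: 0.315 ÷ 0.685 = 63/137.
Likelihood ratio of a positive result = 0.91/0.13 = 7.
Target odds: 0.9 ÷ 0.1 = 9.
Need (63/137) × 7ⁿ ≥ 9, i.e. 7ⁿ ≥ 137/7.
7¹ = 7 falls short of 137/7 but 7² = 49 reaches it, so n = 2.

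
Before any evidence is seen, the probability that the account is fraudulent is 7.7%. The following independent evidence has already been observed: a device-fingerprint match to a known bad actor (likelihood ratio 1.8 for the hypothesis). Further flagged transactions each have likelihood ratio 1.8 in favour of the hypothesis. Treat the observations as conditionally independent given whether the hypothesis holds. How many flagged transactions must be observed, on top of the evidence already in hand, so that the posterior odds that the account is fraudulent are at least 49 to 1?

Prior odds = 0.077/0.923 = 77/923.
Bayes factor of the evidence already in hand = 1.8.
Odds after that evidence = (77/923) × 1.8 = 693/4615.
Target odds = 49.
Need 1.8ⁿ ≥ 49 ÷ (693/4615) = 32305/99.
1.8⁹ = 387420489/1953125 falls short of 32305/99 but 1.8¹⁰ ≈357.047 reaches it, so n = 10.

10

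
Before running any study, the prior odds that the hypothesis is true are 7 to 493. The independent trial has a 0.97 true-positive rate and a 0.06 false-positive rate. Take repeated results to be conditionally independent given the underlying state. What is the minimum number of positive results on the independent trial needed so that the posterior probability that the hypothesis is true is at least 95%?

3

Prior odds = 7/493.
Likelihood ratio of a positive result = 0.97/0.06 = 97/6.
Target posterior odds = 0.95/0.05 = 19.
Need (7/493) × (97/6)ⁿ ≥ 19, i.e. (97/6)ⁿ ≥ 9367/7.
(97/6)² = 9409/36 falls short of 9367/7 but (97/6)³ = 912673/216 reaches it, so n = 3.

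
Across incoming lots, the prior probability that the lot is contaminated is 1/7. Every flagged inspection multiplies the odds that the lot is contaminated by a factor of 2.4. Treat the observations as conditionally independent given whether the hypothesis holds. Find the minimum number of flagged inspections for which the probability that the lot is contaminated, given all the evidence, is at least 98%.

Prior odds = (1/7)/(6/7) = 1/6.
Likelihood ratio per flagged inspection = 2.4.
Target odds: 0.98 ÷ 0.02 = 49.
Need (1/6) × 2.4ⁿ ≥ 49, i.e. 2.4ⁿ ≥ 294.
2.4⁶ = 2985984/15625 falls short of 294 but 2.4⁷ = 35831808/78125 reaches it, so n = 7.

7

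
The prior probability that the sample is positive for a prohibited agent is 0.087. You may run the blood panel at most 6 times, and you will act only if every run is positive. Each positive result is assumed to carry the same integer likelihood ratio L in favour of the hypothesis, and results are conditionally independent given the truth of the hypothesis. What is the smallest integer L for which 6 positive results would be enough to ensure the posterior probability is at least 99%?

4

Prior odds = 0.087/0.913 = 87/913.
Target odds = 0.99/0.01 = 99.
Need L⁶ ≥ 99 ÷ (87/913) = 30129/29.
3⁶ = 729 < 30129/29 ≤ 4096 = 4⁶, so L = 4.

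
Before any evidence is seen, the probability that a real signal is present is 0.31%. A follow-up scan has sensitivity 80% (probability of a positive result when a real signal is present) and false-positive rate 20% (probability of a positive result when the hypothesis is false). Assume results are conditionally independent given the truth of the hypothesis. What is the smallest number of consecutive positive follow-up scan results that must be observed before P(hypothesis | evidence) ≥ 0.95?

Prior odds: 0.0031 ÷ 0.9969 = 31/9969.
Likelihood ratio of a positive result = 0.8/0.2 = 4.
Target posterior odds = 0.95/0.05 = 19.
Require 4ⁿ ≥ 19 ÷ (31/9969) = 189411/31.
4⁶ = 4096 falls short of 189411/31 but 4⁷ = 16384 reaches it, so n = 7.

7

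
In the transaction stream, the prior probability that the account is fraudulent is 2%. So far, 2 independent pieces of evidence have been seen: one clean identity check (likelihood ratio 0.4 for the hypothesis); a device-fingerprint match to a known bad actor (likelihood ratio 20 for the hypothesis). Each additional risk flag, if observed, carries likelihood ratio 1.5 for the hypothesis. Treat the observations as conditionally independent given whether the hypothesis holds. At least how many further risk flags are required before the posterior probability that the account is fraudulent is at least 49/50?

15

Prior odds = 0.02/0.98 = 1/49.
Combined Bayes factor of the evidence already in hand = 0.4 × 20 = 8.
Odds after that evidence = (1/49) × 8 = 8/49.
Target odds = 0.98/0.02 = 49.
Need 1.5ⁿ ≥ 49 ÷ (8/49) = 300.125.
1.5¹⁴ = 4782969/16384 falls short of 300.125 but 1.5¹⁵ = 14348907/32768 reaches it, so n = 15.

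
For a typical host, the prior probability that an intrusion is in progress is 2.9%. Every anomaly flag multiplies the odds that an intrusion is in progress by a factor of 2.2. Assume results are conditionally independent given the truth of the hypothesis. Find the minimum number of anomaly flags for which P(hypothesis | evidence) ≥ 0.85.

7

Prior odds: 0.029 ÷ 0.971 = 29/971.
Likelihood ratio per anomaly flag = 2.2.
Target posterior odds = 0.85/0.15 = 17/3.
Need (29/971) × 2.2ⁿ ≥ 17/3, i.e. 2.2ⁿ ≥ 16507/87.
2.2⁶ = 1771561/15625 falls short of 16507/87 but 2.2⁷ = 19487171/78125 reaches it, so n = 7.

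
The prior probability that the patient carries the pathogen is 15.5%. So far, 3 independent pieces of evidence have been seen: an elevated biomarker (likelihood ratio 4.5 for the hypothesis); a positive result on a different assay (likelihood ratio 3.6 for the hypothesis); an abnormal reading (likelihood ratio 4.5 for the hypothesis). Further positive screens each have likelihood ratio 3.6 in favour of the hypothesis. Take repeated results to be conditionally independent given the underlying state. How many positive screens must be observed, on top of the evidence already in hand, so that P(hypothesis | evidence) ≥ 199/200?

Prior odds = 0.155/0.845 = 31/169.
Combined Bayes factor of the evidence already in hand = 4.5 × 3.6 × 4.5 = 72.9.
Odds after that evidence = (31/169) × 72.9 = 22599/1690.
Target odds = 0.995/0.005 = 199.
Need 3.6ⁿ ≥ 199 ÷ (22599/1690) = 336310/22599.
3.6² = 12.96 falls short of 336310/22599 but 3.6³ = 46.656 reaches it, so n = 3.

3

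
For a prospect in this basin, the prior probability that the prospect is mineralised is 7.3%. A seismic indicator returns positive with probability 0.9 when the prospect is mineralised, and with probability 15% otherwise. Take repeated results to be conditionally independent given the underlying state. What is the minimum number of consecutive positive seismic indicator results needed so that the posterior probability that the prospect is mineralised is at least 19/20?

Prior odds: 0.073 ÷ 0.927 = 73/927.
Likelihood ratio of a positive result = 0.9/0.15 = 6.
Target posterior odds = 0.95/0.05 = 19.
Need (73/927) × 6ⁿ ≥ 19, i.e. 6ⁿ ≥ 17613/73.
6³ = 216 falls short of 17613/73 but 6⁴ = 1296 reaches it, so n = 4.

4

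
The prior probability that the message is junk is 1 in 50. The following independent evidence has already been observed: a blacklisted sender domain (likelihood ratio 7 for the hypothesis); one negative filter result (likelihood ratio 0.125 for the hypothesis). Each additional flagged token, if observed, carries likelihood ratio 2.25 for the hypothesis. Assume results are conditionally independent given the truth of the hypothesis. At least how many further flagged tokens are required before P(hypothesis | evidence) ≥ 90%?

8

Prior odds = 0.02/0.98 = 1/49.
Combined Bayes factor of the evidence already in hand = 7 × 0.125 = 0.875.
Odds after that evidence = (1/49) × 0.875 = 1/56.
Target odds = 0.9/0.1 = 9.
Need 2.25ⁿ ≥ 9 ÷ (1/56) = 504.
2.25⁷ = 4782969/16384 falls short of 504 but 2.25⁸ = 43046721/65536 reaches it, so n = 8.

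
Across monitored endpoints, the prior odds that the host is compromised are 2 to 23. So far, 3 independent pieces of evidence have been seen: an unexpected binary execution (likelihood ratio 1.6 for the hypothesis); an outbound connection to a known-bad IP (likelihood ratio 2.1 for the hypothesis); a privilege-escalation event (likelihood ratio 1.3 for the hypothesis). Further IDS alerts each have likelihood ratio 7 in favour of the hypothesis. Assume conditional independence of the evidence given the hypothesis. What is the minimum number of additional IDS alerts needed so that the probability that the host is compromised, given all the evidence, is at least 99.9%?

Prior odds = 2/23.
Combined Bayes factor of the evidence already in hand = 1.6 × 2.1 × 1.3 = 4.368.
Odds after that evidence = (2/23) × 4.368 = 1092/2875.
Target odds = 0.999/0.001 = 999.
Need 7ⁿ ≥ 999 ÷ (1092/2875) = 957375/364.
7⁴ = 2401 falls short of 957375/364 but 7⁵ = 16807 reaches it, so n = 5.

5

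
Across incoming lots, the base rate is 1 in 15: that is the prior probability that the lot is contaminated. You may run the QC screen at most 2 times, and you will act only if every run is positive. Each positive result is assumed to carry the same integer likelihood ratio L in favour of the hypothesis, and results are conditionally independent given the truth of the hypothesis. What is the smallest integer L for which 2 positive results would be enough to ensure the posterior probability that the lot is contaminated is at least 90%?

12

Prior odds = (1/15)/(14/15) = 1/14.
Target odds = 0.9/0.1 = 9.
Need L² ≥ 9 ÷ (1/14) = 126.
11² = 121 < 126 ≤ 144 = 12², so L = 12.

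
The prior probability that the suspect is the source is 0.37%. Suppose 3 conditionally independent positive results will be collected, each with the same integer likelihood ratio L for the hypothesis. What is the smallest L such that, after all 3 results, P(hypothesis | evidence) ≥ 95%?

18

Prior odds = 0.0037/0.9963 = 37/9963.
Target odds = 0.95/0.05 = 19.
Need L³ ≥ 19 ÷ (37/9963) = 189297/37.
17³ = 4913 < 189297/37 ≤ 5832 = 18³, so L = 18.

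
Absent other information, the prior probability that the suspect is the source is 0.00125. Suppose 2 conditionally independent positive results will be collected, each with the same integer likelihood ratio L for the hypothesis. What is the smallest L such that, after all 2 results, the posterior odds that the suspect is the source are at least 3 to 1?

Prior odds = 0.00125/0.99875 = 1/799.
Target odds = 3.
Need L² ≥ 3 ÷ (1/799) = 2397.
48² = 2304 < 2397 ≤ 2401 = 49², so L = 49.

49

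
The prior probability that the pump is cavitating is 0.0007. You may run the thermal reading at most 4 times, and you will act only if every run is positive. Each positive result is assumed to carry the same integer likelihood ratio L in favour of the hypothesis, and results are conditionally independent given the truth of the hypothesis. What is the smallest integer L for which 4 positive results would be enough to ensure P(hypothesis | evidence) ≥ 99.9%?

Prior odds = 0.0007/0.9993 = 7/9993.
Target odds = 0.999/0.001 = 999.
Need L⁴ ≥ 999 ÷ (7/9993) = 9983007/7.
34⁴ = 1336336 < 9983007/7 ≤ 1500625 = 35⁴, so L = 35.

35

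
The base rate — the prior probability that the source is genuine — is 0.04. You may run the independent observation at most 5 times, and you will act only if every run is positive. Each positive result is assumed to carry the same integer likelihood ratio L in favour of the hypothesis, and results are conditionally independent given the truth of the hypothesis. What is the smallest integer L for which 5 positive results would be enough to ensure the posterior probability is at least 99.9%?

8

Prior odds = 0.04/0.96 = 1/24.
Target odds = 0.999/0.001 = 999.
Need L⁵ ≥ 999 ÷ (1/24) = 23976.
7⁵ = 16807 < 23976 ≤ 32768 = 8⁵, so L = 8.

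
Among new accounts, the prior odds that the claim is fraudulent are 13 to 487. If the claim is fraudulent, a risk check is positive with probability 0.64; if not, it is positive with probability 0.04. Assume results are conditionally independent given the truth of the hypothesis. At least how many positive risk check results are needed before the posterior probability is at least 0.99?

Prior odds = 13/487.
Likelihood ratio of a positive = 0.64/0.04 = 16.
Target odds: 0.99 ÷ 0.01 = 99.
Need (13/487) × 16ⁿ ≥ 99, i.e. 16ⁿ ≥ 48213/13.
16² = 256 falls short of 48213/13 but 16³ = 4096 reaches it, so n = 3.

3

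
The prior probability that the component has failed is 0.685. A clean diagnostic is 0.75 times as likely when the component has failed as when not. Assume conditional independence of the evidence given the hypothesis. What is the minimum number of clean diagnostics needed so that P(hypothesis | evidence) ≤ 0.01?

19

Prior odds: 0.685 ÷ 0.315 = 137/63.
Likelihood ratio per clean diagnostic = 0.75.
Target odds: 0.01 ÷ 0.99 = 1/99.
Need (137/63) × 0.75ⁿ ≤ 1/99, i.e. 0.75ⁿ ≤ 7/1507.
0.75¹⁸ ≈0.00563771 is still above 7/1507 but 0.75¹⁹ ≈0.00422828 is at or below it, so n = 19.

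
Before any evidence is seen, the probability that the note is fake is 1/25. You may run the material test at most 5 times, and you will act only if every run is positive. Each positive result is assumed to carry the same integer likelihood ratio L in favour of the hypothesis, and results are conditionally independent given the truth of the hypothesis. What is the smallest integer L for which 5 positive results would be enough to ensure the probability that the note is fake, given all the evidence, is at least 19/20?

Prior odds = 0.04/0.96 = 1/24.
Target odds = 0.95/0.05 = 19.
Need L⁵ ≥ 19 ÷ (1/24) = 456.
3⁵ = 243 < 456 ≤ 1024 = 4⁵, so L = 4.

4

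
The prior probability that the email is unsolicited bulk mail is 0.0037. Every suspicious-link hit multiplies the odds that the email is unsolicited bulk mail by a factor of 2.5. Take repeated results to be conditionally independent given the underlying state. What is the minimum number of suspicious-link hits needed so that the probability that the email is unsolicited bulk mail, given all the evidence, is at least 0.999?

14

Prior odds: 0.0037 ÷ 0.9963 = 37/9963.
Likelihood ratio per suspicious-link hit = 2.5.
Target posterior odds = 0.999/0.001 = 999.
Need (37/9963) × 2.5ⁿ ≥ 999, i.e. 2.5ⁿ ≥ 269001.
2.5¹³ ≈149012 falls short of 269001 but 2.5¹⁴ ≈372529 reaches it, so n = 14.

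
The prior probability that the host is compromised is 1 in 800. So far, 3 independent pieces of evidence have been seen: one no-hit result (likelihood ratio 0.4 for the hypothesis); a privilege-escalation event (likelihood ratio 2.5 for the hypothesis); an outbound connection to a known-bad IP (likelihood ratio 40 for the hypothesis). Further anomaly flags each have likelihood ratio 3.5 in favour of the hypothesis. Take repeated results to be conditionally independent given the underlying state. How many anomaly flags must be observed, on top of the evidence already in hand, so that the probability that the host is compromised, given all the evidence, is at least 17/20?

Prior odds = 0.00125/0.99875 = 1/799.
Combined Bayes factor of the evidence already in hand = 0.4 × 2.5 × 40 = 40.
Odds after that evidence = (1/799) × 40 = 40/799.
Target odds = 0.85/0.15 = 17/3.
Need 3.5ⁿ ≥ 17/3 ÷ (40/799) = 13583/120.
3.5³ = 42.875 falls short of 13583/120 but 3.5⁴ = 150.0625 reaches it, so n = 4.

4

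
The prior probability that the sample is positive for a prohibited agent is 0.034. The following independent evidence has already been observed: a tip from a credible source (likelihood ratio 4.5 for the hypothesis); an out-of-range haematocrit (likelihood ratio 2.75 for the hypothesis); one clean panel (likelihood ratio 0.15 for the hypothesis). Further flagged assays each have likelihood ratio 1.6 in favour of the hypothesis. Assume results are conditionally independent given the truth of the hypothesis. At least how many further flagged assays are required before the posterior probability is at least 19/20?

Prior odds = 0.034/0.966 = 17/483.
Combined Bayes factor of the evidence already in hand = 4.5 × 2.75 × 0.15 = 1.85625.
Odds after that evidence = (17/483) × 1.85625 = 1683/25760.
Target odds = 0.95/0.05 = 19.
Need 1.6ⁿ ≥ 19 ÷ (1683/25760) = 489440/1683.
1.6¹² ≈281.475 falls short of 489440/1683 but 1.6¹³ ≈450.36 reaches it, so n = 13.

13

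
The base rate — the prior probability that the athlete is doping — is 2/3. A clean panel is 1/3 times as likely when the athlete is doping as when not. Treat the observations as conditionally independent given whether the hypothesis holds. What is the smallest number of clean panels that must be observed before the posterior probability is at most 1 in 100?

Prior odds = (2/3)/(1/3) = 2.
Likelihood ratio per clean panel = 1/3.
Target odds: 0.01 ÷ 0.99 = 1/99.
Require (1/3)ⁿ ≤ 1/99 ÷ 2 = 1/198.
(1/3)⁴ = 1/81 is still above 1/198 but (1/3)⁵ = 1/243 is at or below it, so n = 5.

5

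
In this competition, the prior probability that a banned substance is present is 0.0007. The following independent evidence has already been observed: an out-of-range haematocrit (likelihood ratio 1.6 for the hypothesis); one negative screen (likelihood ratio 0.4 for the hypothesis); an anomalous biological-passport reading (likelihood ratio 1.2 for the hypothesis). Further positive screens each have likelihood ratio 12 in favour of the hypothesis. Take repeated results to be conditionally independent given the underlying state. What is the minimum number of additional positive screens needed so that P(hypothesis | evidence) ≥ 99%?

5

Prior odds = 0.0007/0.9993 = 7/9993.
Combined Bayes factor of the evidence already in hand = 1.6 × 0.4 × 1.2 = 0.768.
Odds after that evidence = (7/9993) × 0.768 = 224/416375.
Target odds = 0.99/0.01 = 99.
Need 12ⁿ ≥ 99 ÷ (224/416375) = 41221125/224.
12⁴ = 20736 falls short of 41221125/224 but 12⁵ = 248832 reaches it, so n = 5.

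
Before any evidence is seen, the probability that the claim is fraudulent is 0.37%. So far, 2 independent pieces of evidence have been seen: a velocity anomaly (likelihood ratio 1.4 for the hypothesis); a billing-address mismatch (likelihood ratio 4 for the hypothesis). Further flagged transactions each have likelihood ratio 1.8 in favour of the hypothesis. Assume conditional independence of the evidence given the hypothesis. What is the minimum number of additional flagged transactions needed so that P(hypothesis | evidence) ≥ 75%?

9

Prior odds = 0.0037/0.9963 = 37/9963.
Combined Bayes factor of the evidence already in hand = 1.4 × 4 = 5.6.
Odds after that evidence = (37/9963) × 5.6 = 1036/49815.
Target odds = 0.75/0.25 = 3.
Need 1.8ⁿ ≥ 3 ÷ (1036/49815) = 149445/1036.
1.8⁸ = 43046721/390625 falls short of 149445/1036 but 1.8⁹ = 387420489/1953125 reaches it, so n = 9.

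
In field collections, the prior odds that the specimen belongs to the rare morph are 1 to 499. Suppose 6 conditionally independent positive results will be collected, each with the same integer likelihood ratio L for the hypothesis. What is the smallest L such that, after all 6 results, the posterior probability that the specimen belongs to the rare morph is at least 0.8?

4

Prior odds = 1/499.
Target odds = 0.8/0.2 = 4.
Need L⁶ ≥ 4 ÷ (1/499) = 1996.
3⁶ = 729 < 1996 ≤ 4096 = 4⁶, so L = 4.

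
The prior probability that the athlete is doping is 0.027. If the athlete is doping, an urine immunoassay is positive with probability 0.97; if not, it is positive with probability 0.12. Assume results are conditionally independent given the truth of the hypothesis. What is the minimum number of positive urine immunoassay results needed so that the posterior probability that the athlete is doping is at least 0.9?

Prior odds = 0.027/0.973 = 27/973.
Likelihood ratio of a positive = 0.97/0.12 = 97/12.
Target odds: 0.9 ÷ 0.1 = 9.
Need (27/973) × (97/12)ⁿ ≥ 9, i.e. (97/12)ⁿ ≥ 973/3.
(97/12)² = 9409/144 falls short of 973/3 but (97/12)³ = 912673/1728 reaches it, so n = 3.

3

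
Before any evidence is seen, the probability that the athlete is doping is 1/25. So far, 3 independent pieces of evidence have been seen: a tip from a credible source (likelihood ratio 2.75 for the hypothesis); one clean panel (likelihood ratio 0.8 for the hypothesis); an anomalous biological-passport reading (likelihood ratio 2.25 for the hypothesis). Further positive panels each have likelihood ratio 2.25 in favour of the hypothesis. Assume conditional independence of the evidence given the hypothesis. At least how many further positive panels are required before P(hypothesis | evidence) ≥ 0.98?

Prior odds = 0.04/0.96 = 1/24.
Combined Bayes factor of the evidence already in hand = 2.75 × 0.8 × 2.25 = 4.95.
Odds after that evidence = (1/24) × 4.95 = 0.20625.
Target odds = 0.98/0.02 = 49.
Need 2.25ⁿ ≥ 49 ÷ 0.20625 = 7840/33.
2.25⁶ = 531441/4096 falls short of 7840/33 but 2.25⁷ = 4782969/16384 reaches it, so n = 7.

7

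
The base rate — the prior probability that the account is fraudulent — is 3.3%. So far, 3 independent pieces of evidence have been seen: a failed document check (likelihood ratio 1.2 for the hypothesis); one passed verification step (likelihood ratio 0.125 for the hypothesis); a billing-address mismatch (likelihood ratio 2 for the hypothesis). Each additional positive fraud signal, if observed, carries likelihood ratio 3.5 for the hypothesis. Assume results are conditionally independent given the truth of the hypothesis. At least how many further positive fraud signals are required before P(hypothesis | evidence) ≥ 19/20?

Prior odds = 0.033/0.967 = 33/967.
Combined Bayes factor of the evidence already in hand = 1.2 × 0.125 × 2 = 0.3.
Odds after that evidence = (33/967) × 0.3 = 99/9670.
Target odds = 0.95/0.05 = 19.
Need 3.5ⁿ ≥ 19 ÷ (99/9670) = 183730/99.
3.5⁶ = 1838.265625 falls short of 183730/99 but 3.5⁷ = 823543/128 reaches it, so n = 7.

7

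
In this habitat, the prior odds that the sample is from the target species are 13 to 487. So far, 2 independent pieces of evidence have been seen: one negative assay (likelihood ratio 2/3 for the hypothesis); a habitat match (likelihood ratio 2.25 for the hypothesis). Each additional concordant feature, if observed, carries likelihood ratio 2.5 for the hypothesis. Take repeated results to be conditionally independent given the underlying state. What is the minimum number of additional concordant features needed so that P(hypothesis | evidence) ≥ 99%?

Prior odds = 13/487.
Combined Bayes factor of the evidence already in hand = (2/3) × 2.25 = 1.5.
Odds after that evidence = (13/487) × 1.5 = 39/974.
Target odds = 0.99/0.01 = 99.
Need 2.5ⁿ ≥ 99 ÷ (39/974) = 32142/13.
2.5⁸ = 390625/256 falls short of 32142/13 but 2.5⁹ = 1953125/512 reaches it, so n = 9.

9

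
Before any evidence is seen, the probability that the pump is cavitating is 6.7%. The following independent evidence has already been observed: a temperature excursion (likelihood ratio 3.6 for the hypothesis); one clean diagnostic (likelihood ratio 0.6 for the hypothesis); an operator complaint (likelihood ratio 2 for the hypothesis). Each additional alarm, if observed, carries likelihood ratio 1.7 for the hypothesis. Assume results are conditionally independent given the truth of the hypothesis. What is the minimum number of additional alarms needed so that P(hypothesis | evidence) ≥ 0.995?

Prior odds = 0.067/0.933 = 67/933.
Combined Bayes factor of the evidence already in hand = 3.6 × 0.6 × 2 = 4.32.
Odds after that evidence = (67/933) × 4.32 = 2412/7775.
Target odds = 0.995/0.005 = 199.
Need 1.7ⁿ ≥ 199 ÷ (2412/7775) = 1547225/2412.
1.7¹² ≈582.622 falls short of 1547225/2412 but 1.7¹³ ≈990.458 reaches it, so n = 13.

13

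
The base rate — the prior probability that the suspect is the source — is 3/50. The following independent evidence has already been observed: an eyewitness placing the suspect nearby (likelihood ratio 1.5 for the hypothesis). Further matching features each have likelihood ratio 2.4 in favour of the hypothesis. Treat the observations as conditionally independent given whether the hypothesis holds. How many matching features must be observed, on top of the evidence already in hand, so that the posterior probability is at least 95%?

Prior odds = 0.06/0.94 = 3/47.
Bayes factor of the evidence already in hand = 1.5.
Odds after that evidence = (3/47) × 1.5 = 9/94.
Target odds = 0.95/0.05 = 19.
Need 2.4ⁿ ≥ 19 ÷ (9/94) = 1786/9.
2.4⁶ = 2985984/15625 falls short of 1786/9 but 2.4⁷ = 35831808/78125 reaches it, so n = 7.

7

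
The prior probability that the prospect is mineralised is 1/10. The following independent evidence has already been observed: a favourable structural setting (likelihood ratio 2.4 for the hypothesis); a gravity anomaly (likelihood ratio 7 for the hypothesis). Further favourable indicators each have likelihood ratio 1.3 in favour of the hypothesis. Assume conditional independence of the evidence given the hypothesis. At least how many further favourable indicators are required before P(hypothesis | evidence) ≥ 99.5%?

18

Prior odds = 0.1/0.9 = 1/9.
Combined Bayes factor of the evidence already in hand = 2.4 × 7 = 16.8.
Odds after that evidence = (1/9) × 16.8 = 28/15.
Target odds = 0.995/0.005 = 199.
Need 1.3ⁿ ≥ 199 ÷ (28/15) = 2985/28.
1.3¹⁷ ≈86.5042 falls short of 2985/28 but 1.3¹⁸ ≈112.455 reaches it, so n = 18.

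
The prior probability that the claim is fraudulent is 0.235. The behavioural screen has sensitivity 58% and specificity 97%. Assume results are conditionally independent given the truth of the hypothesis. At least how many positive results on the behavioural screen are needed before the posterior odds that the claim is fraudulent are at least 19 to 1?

Prior odds = 0.235/0.765 = 47/153.
False-positive rate = 1 − 0.97 = 0.03; likelihood ratio of a positive = 0.58/0.03 = 58/3.
Target odds = 19.
Need (47/153) × (58/3)ⁿ ≥ 19, i.e. (58/3)ⁿ ≥ 2907/47.
(58/3)¹ = 58/3 falls short of 2907/47 but (58/3)² = 3364/9 reaches it, so n = 2.

2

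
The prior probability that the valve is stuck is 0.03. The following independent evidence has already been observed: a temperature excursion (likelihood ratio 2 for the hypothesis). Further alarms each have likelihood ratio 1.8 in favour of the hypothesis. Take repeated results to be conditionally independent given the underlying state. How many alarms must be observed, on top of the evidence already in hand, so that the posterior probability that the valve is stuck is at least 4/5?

8

Prior odds = 0.03/0.97 = 3/97.
Bayes factor of the evidence already in hand = 2.
Odds after that evidence = (3/97) × 2 = 6/97.
Target odds = 0.8/0.2 = 4.
Need 1.8ⁿ ≥ 4 ÷ (6/97) = 194/3.
1.8⁷ = 4782969/78125 falls short of 194/3 but 1.8⁸ = 43046721/390625 reaches it, so n = 8.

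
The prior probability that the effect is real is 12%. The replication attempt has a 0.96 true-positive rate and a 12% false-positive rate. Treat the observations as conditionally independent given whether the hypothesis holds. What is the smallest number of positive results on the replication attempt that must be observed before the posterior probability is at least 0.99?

Prior odds = 0.12/0.88 = 3/22.
Likelihood ratio of a positive result = 0.96/0.12 = 8.
Target odds: 0.99 ÷ 0.01 = 99.
Need (3/22) × 8ⁿ ≥ 99, i.e. 8ⁿ ≥ 726.
8³ = 512 falls short of 726 but 8⁴ = 4096 reaches it, so n = 4.

4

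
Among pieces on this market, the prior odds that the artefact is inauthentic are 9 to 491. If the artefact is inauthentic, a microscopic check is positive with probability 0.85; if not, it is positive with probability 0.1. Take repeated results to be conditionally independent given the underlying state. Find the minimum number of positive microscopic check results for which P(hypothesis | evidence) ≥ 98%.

4

Prior odds = 9/491.
Likelihood ratio of a positive = 0.85/0.1 = 8.5.
Target odds: 0.98 ÷ 0.02 = 49.
Need (9/491) × 8.5ⁿ ≥ 49, i.e. 8.5ⁿ ≥ 24059/9.
8.5³ = 614.125 falls short of 24059/9 but 8.5⁴ = 5220.0625 reaches it, so n = 4.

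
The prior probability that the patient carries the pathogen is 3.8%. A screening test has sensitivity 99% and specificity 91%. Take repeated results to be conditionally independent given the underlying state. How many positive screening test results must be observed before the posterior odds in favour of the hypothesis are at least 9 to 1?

Prior odds: 0.038 ÷ 0.962 = 19/481.
False-positive rate = 1 − 0.91 = 0.09; likelihood ratio of a positive = 0.99/0.09 = 11.
Target odds = 9.
Require 11ⁿ ≥ 9 ÷ (19/481) = 4329/19.
11² = 121 falls short of 4329/19 but 11³ = 1331 reaches it, so n = 3.

3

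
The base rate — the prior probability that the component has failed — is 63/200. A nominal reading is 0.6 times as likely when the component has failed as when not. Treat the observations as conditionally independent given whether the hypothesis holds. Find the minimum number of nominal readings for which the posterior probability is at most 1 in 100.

8

Prior odds: 0.315 ÷ 0.685 = 63/137.
Likelihood ratio per nominal reading = 0.6.
Target posterior odds = 0.01/0.99 = 1/99.
Need (63/137) × 0.6ⁿ ≤ 1/99, i.e. 0.6ⁿ ≤ 137/6237.
0.6⁷ = 2187/78125 is still above 137/6237 but 0.6⁸ = 6561/390625 is at or below it, so n = 8.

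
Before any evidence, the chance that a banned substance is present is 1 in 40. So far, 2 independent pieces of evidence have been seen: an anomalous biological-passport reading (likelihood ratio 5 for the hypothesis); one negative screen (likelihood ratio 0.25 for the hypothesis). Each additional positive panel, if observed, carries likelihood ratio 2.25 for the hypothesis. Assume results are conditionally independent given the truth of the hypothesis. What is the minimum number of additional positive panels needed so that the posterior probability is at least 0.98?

10

Prior odds = 0.025/0.975 = 1/39.
Combined Bayes factor of the evidence already in hand = 5 × 0.25 = 1.25.
Odds after that evidence = (1/39) × 1.25 = 5/156.
Target odds = 0.98/0.02 = 49.
Need 2.25ⁿ ≥ 49 ÷ (5/156) = 1528.8.
2.25⁹ = 387420489/262144 falls short of 1528.8 but 2.25¹⁰ ≈3325.26 reaches it, so n = 10.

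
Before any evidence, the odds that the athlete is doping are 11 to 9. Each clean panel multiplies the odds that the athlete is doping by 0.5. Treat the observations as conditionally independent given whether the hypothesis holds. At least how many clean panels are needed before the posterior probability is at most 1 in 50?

Prior odds = 11/9.
Likelihood ratio per clean panel = 0.5.
Target odds: 0.02 ÷ 0.98 = 1/49.
Require 0.5ⁿ ≤ 1/49 ÷ (11/9) = 9/539.
0.5⁵ = 0.03125 is still above 9/539 but 0.5⁶ = 0.015625 is at or below it, so n = 6.

6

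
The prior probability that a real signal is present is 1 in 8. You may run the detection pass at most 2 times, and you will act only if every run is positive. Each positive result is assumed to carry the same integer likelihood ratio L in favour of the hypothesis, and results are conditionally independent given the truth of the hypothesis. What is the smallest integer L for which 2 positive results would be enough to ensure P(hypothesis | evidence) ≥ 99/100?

27

Prior odds = 0.125/0.875 = 1/7.
Target odds = 0.99/0.01 = 99.
Need L² ≥ 99 ÷ (1/7) = 693.
26² = 676 < 693 ≤ 729 = 27², so L = 27.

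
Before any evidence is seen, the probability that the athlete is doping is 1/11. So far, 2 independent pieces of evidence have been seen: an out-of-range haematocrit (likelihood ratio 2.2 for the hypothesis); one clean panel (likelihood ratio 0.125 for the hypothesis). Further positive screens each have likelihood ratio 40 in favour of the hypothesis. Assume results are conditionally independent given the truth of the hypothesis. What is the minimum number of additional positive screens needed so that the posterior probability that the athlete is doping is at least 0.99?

3

Prior odds = (1/11)/(10/11) = 0.1.
Combined Bayes factor of the evidence already in hand = 2.2 × 0.125 = 0.275.
Odds after that evidence = 0.1 × 0.275 = 0.0275.
Target odds = 0.99/0.01 = 99.
Need 40ⁿ ≥ 99 ÷ 0.0275 = 3600.
40² = 1600 falls short of 3600 but 40³ = 64000 reaches it, so n = 3.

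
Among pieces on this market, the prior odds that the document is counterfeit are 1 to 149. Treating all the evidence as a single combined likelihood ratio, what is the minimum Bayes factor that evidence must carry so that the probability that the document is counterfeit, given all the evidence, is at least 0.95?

2831

Prior odds = 1/149.
Target odds = 0.95/0.05 = 19.
Required Bayes factor = 19 ÷ (1/149) = 2831.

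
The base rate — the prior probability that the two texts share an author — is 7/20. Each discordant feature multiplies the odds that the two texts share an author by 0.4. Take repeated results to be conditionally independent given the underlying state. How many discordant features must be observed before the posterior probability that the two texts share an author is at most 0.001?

Prior odds = 0.35/0.65 = 7/13.
Likelihood ratio per discordant feature = 0.4.
Target odds: 0.001 ÷ 0.999 = 1/999.
Need (7/13) × 0.4ⁿ ≤ 1/999, i.e. 0.4ⁿ ≤ 13/6993.
0.4⁶ = 64/15625 is still above 13/6993 but 0.4⁷ = 128/78125 is at or below it, so n = 7.

7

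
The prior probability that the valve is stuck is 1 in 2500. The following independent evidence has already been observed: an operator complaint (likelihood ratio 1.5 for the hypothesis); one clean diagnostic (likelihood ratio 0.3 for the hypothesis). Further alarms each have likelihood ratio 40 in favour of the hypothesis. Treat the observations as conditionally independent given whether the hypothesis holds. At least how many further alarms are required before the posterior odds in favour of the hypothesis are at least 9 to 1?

3

Prior odds = 0.0004/0.9996 = 1/2499.
Combined Bayes factor of the evidence already in hand = 1.5 × 0.3 = 0.45.
Odds after that evidence = (1/2499) × 0.45 = 3/16660.
Target odds = 9.
Need 40ⁿ ≥ 9 ÷ (3/16660) = 49980.
40² = 1600 falls short of 49980 but 40³ = 64000 reaches it, so n = 3.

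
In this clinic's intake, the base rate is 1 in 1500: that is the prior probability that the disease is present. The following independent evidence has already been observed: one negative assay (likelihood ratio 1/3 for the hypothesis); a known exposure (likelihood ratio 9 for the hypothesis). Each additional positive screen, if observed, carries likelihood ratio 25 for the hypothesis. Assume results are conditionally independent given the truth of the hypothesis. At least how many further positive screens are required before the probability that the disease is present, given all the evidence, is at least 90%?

3

Prior odds = (1/1500)/(1499/1500) = 1/1499.
Combined Bayes factor of the evidence already in hand = (1/3) × 9 = 3.
Odds after that evidence = (1/1499) × 3 = 3/1499.
Target odds = 0.9/0.1 = 9.
Need 25ⁿ ≥ 9 ÷ (3/1499) = 4497.
25² = 625 falls short of 4497 but 25³ = 15625 reaches it, so n = 3.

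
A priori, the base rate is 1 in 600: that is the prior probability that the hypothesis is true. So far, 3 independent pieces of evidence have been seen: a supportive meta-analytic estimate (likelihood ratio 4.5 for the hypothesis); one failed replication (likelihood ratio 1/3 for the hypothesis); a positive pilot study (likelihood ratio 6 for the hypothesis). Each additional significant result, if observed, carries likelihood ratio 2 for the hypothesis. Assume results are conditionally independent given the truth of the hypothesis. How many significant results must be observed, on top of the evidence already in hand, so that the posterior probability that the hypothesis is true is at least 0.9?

10

Prior odds = (1/600)/(599/600) = 1/599.
Combined Bayes factor of the evidence already in hand = 4.5 × (1/3) × 6 = 9.
Odds after that evidence = (1/599) × 9 = 9/599.
Target odds = 0.9/0.1 = 9.
Need 2ⁿ ≥ 9 ÷ (9/599) = 599.
2⁹ = 512 falls short of 599 but 2¹⁰ = 1024 reaches it, so n = 10.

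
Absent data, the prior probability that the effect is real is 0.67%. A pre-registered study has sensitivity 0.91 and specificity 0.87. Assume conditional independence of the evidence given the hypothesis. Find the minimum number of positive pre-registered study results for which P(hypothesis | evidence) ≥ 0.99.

Prior odds = 0.0067/0.9933 = 67/9933.
False-positive rate = 1 − 0.87 = 0.13; likelihood ratio of a positive = 0.91/0.13 = 7.
Target odds: 0.99 ÷ 0.01 = 99.
Need (67/9933) × 7ⁿ ≥ 99, i.e. 7ⁿ ≥ 983367/67.
7⁴ = 2401 falls short of 983367/67 but 7⁵ = 16807 reaches it, so n = 5.

5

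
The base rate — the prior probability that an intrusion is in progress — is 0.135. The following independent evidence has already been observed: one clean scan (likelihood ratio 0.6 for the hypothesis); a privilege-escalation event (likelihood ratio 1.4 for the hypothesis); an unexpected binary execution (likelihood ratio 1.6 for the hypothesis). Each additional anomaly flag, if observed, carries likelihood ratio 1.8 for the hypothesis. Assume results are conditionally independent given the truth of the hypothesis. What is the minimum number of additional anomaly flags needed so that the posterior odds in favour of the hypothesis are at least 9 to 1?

7

Prior odds = 0.135/0.865 = 27/173.
Combined Bayes factor of the evidence already in hand = 0.6 × 1.4 × 1.6 = 1.344.
Odds after that evidence = (27/173) × 1.344 = 4536/21625.
Target odds = 9.
Need 1.8ⁿ ≥ 9 ÷ (4536/21625) = 21625/504.
1.8⁶ = 531441/15625 falls short of 21625/504 but 1.8⁷ = 4782969/78125 reaches it, so n = 7.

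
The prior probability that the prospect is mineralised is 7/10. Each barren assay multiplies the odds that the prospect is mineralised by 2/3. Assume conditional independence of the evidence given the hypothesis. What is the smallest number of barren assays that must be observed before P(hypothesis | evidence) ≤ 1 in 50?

Prior odds = 0.7/0.3 = 7/3.
Likelihood ratio per barren assay = 2/3.
Target odds: 0.02 ÷ 0.98 = 1/49.
Require (2/3)ⁿ ≤ 1/49 ÷ (7/3) = 3/343.
(2/3)¹¹ = 2048/177147 is still above 3/343 but (2/3)¹² = 4096/531441 is at or below it, so n = 12.

12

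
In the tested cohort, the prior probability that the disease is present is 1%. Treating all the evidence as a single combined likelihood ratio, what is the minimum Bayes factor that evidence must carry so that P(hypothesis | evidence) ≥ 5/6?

495

Prior odds = 0.01/0.99 = 1/99.
Target odds = (5/6)/(1/6) = 5.
Required Bayes factor = 5 ÷ (1/99) = 495.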